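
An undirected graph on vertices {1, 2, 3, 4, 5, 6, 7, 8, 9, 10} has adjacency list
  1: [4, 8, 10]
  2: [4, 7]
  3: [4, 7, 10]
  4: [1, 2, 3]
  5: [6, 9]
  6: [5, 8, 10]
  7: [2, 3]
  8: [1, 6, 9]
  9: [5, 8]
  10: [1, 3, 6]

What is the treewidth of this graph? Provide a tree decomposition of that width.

The largest bag has 3 vertices, giving width 2; this decomposition certifies tw(G) ≤ 2. Since 9–5–6–8–9 is a cycle in G, G is not acyclic. Forests are exactly the graphs of treewidth ≤ 1, so tw(G) ≥ 2. Combining the bounds, tw(G) = 2.

Treewidth 2.
One such decomposition:
Bags: B1 = {5, 8, 9}  B2 = {5, 6, 8}  B3 = {1, 6, 8}  B4 = {1, 6, 10}  B5 = {1, 4, 10}  B6 = {3, 4, 10}  B7 = {2, 3, 4}  B8 = {2, 3, 7}
Tree: B1–B2, B2–B3, B3–B4, B4–B5, B5–B6, B6–B7, B7–B8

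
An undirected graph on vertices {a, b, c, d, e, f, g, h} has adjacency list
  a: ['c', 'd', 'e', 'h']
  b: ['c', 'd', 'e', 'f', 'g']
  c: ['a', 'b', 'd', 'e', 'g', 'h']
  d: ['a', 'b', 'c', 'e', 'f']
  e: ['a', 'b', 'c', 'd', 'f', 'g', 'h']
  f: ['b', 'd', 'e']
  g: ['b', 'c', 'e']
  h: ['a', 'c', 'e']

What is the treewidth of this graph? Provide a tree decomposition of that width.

Treewidth 3.
One such decomposition:
Bags: B1 = {a, c, d, e}  B2 = {b, c, d, e}  B3 = {a, c, e, h}  B4 = {b, c, e, g}  B5 = {b, d, e, f}
Tree: B1–B2, B1–B3, B2–B4, B2–B5

The largest bag has 4 vertices, giving width 3; this decomposition certifies tw(G) ≤ 3. Conversely, {a, c, d, e} is a clique of size 4, and the vertices of any clique must share a bag in every tree decomposition; so some bag has ≥ 4 vertices and tw(G) ≥ 3. Therefore the treewidth is 3.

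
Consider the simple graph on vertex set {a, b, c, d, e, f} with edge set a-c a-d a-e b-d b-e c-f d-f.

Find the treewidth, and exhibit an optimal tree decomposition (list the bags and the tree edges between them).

Treewidth 2.
One optimal decomposition is:
Bags: B1 = {b, d, e}  B2 = {a, d, e}  B3 = {a, d, f}  B4 = {a, c, f}
Tree: B1–B2, B2–B3, B3–B4

Every bag has size at most 3, so the width is 3 − 1 = 2 and tw(G) ≤ 2. Since b–e–a–d–b is a cycle in G, G is not acyclic. Forests are exactly the graphs of treewidth ≤ 1, so tw(G) ≥ 2. Hence tw(G) = 2 exactly.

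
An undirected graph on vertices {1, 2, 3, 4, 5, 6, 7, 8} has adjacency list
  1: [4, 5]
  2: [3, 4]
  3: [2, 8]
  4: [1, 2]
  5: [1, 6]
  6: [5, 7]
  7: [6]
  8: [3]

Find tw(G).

A width-1 tree decomposition is:
Bags: B1 = {6, 7}  B2 = {5, 6}  B3 = {1, 5}  B4 = {1, 4}  B5 = {2, 4}  B6 = {2, 3}  B7 = {3, 8}
Tree: B1–B2, B2–B3, B3–B4, B4–B5, B5–B6, B6–B7
The largest bag has 2 vertices, giving width 1; this decomposition certifies tw(G) ≤ 1. Since G has at least one edge (e.g. 7–6), it is not an edgeless graph, so tw(G) ≥ 1. Hence tw(G) = 1 exactly.

1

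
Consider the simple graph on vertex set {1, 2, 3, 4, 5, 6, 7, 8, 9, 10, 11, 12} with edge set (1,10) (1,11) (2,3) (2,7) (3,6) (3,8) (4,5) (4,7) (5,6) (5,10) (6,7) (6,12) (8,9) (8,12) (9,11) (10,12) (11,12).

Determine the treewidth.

A width-3 tree decomposition is:
Bags: B1 = {1, 9, 10, 11}  B2 = {9, 10, 11, 12}  B3 = {8, 9, 10, 12}  B4 = {5, 8, 10, 12}  B5 = {5, 6, 8, 12}  B6 = {3, 5, 6, 8}  B7 = {3, 4, 5, 6}  B8 = {3, 4, 6, 7}  B9 = {2, 3, 4, 7}
Tree: B1–B2, B2–B3, B3–B4, B4–B5, B5–B6, B6–B7, B7–B8, B8–B9
Each bag holds 4 vertices, so the decomposition has width 3, which upper-bounds the treewidth. For the lower bound: the 4 vertex sets {1,9,11}, {10}, {12}, {3,5,6,8} are disjoint, each induces a connected subgraph, and every pair is joined by at least one edge of G. Contracting each set to a single vertex therefore yields K_{4} as a minor, and since treewidth is minor-monotone, tw(G) ≥ tw(K_{4}) = 3. The upper and lower bounds meet at 3, so that is the treewidth.

3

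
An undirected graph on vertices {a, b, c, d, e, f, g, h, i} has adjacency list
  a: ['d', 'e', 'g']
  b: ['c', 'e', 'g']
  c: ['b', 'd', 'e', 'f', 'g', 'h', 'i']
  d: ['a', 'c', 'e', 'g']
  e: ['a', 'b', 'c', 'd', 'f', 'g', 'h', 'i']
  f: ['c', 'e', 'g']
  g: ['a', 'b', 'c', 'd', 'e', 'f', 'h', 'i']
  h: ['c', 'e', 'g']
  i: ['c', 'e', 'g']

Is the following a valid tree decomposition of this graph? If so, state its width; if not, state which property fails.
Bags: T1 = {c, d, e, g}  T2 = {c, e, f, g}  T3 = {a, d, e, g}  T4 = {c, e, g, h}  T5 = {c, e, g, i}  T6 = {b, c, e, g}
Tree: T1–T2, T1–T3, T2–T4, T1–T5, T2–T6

Every vertex of G appears in some bag (union = {a, b, c, d, e, f, g, h, i}); every edge is covered by a bag; and for each vertex v the set of bags containing v is connected in the bag tree. The decomposition is therefore valid. The largest bag has 4 vertices, so the width is 3.

Yes; width 3.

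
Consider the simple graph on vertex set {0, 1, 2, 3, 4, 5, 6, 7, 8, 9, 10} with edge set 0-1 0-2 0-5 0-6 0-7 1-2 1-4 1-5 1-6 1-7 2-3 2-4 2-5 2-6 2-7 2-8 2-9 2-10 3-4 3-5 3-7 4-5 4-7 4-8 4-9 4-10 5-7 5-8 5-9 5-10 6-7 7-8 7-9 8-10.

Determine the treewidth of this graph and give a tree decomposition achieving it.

The largest bag has 5 vertices, giving width 4; this decomposition certifies tw(G) ≤ 4. For the lower bound, the 5 vertices {0, 1, 2, 5, 7} are pairwise adjacent, and any tree decomposition puts a clique entirely inside one bag — forcing width ≥ 4. Hence tw(G) = 4 exactly.

Treewidth 4.
Bags: B1 = {0, 1, 2, 6, 7}  B2 = {0, 1, 2, 5, 7}  B3 = {1, 2, 4, 5, 7}  B4 = {2, 4, 5, 7, 8}  B5 = {2, 3, 4, 5, 7}  B6 = {2, 4, 5, 8, 10}  B7 = {2, 4, 5, 7, 9}
Tree: B1–B2, B2–B3, B3–B4, B4–B5, B4–B6, B5–B7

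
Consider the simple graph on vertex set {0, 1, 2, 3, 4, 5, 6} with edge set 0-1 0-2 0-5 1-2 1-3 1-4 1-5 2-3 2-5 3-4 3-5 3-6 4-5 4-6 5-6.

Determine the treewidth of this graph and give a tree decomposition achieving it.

Treewidth 3.
Bags: B1 = {0, 1, 2, 5}  B2 = {1, 2, 3, 5}  B3 = {1, 3, 4, 5}  B4 = {3, 4, 5, 6}
Tree: B1–B2, B2–B3, B3–B4

Every bag has size at most 4, so the width is 4 − 1 = 3 and tw(G) ≤ 3. For the lower bound, the 4 vertices {0, 1, 2, 5} are pairwise adjacent, and any tree decomposition puts a clique entirely inside one bag — forcing width ≥ 3. Hence tw(G) = 3 exactly.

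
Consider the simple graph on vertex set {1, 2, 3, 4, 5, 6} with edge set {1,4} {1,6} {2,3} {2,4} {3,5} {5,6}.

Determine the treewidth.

A width-2 tree decomposition is:
Bags: B1 = {1, 2, 4}  B2 = {1, 2, 3}  B3 = {1, 3, 5}  B4 = {1, 5, 6}
Tree: B1–B2, B2–B3, B3–B4
The largest bag has 3 vertices, giving width 2; this decomposition certifies tw(G) ≤ 2. The edges 1–4–2–3–5–6–1 form a cycle, so G is not a tree and its treewidth is at least 2. Hence tw(G) = 2 exactly.

2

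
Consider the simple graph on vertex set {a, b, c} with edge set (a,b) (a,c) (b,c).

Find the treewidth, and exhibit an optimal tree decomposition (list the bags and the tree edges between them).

Treewidth 2.
Bags: B1 = {a, b, c}
Tree: (single bag)

With just one bag of size 3, the width is 3 − 1 = 2, so tw(G) ≤ 2. On the other hand G contains the 3-clique {a, b, c}. A clique must lie in a single bag of any decomposition, so no decomposition can have width below 2. Hence tw(G) = 2 exactly.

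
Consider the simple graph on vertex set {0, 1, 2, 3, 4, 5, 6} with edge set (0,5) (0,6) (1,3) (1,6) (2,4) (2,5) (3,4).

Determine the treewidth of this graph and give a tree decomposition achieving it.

Each bag holds 3 vertices, so the decomposition has width 2, which upper-bounds the treewidth. For the lower bound, G contains the cycle 0–5–2–4–3–1–6–0, so G is not a forest; only forests have treewidth ≤ 1, hence tw(G) ≥ 2. Therefore the treewidth is 2.

Treewidth 2.
One such decomposition:
Bags: B1 = {0, 2, 5}  B2 = {0, 2, 4}  B3 = {0, 3, 4}  B4 = {0, 1, 3}  B5 = {0, 1, 6}
Tree: B1–B2, B2–B3, B3–B4, B4–B5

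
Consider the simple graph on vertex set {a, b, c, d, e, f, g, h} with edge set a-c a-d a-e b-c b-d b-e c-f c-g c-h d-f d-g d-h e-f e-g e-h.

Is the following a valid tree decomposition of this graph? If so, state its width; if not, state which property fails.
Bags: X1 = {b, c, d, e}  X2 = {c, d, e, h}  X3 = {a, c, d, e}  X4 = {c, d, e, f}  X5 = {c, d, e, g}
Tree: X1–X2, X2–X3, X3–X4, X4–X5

Yes; width 3.

Vertex coverage: the bags together contain {a, b, c, d, e, f, g, h}, the full vertex set. Edge coverage: each edge of G has both endpoints in at least one bag. Running intersection: for every vertex, the bags containing it form a connected subtree. All three properties hold, so this is a valid tree decomposition of width max|bag| − 1 = 3, and hence tw(G) ≤ 3.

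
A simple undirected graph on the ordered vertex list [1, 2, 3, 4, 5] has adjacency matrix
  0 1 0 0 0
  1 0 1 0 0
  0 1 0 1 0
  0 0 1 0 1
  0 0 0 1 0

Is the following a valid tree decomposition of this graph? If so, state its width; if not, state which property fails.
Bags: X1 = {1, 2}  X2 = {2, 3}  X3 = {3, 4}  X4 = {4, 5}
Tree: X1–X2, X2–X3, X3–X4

Yes; width 1.

Checking the three conditions: (i) the bags cover all of {1, 2, 3, 4, 5}; (ii) for each edge, some bag contains both endpoints; (iii) the bags containing any fixed vertex form a subtree. All hold, so the decomposition is valid with width 2 − 1 = 1.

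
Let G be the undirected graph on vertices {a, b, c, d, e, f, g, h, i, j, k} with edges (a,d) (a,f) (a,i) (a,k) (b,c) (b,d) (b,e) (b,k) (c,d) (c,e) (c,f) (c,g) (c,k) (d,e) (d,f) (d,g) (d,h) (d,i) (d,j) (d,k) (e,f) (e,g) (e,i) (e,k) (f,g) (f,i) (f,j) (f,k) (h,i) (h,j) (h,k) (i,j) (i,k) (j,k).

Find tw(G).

A width-4 tree decomposition is:
Bags: B1 = {c, d, e, f, k}  B2 = {b, c, d, e, k}  B3 = {d, e, f, i, k}  B4 = {d, f, i, j, k}  B5 = {d, h, i, j, k}  B6 = {c, d, e, f, g}  B7 = {a, d, f, i, k}
Tree: B1–B2, B1–B3, B3–B4, B4–B5, B1–B6, B3–B7
Each bag holds 5 vertices, so the decomposition has width 4, which upper-bounds the treewidth. For the lower bound, the 5 vertices {c, d, e, f, g} are pairwise adjacent, and any tree decomposition puts a clique entirely inside one bag — forcing width ≥ 4. Hence tw(G) = 4 exactly.

4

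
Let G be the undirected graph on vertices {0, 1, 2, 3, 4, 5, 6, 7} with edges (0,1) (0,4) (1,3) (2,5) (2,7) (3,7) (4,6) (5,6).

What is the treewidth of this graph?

A width-2 tree decomposition is:
Bags: B1 = {2, 5, 6}  B2 = {2, 6, 7}  B3 = {3, 6, 7}  B4 = {1, 3, 6}  B5 = {0, 1, 6}  B6 = {0, 4, 6}
Tree: B1–B2, B2–B3, B3–B4, B4–B5, B5–B6
Each bag holds 3 vertices, so the decomposition has width 2, which upper-bounds the treewidth. The edges 6–5–2–7–3–1–0–4–6 form a cycle, so G is not a tree and its treewidth is at least 2. The upper and lower bounds meet at 2, so that is the treewidth.

2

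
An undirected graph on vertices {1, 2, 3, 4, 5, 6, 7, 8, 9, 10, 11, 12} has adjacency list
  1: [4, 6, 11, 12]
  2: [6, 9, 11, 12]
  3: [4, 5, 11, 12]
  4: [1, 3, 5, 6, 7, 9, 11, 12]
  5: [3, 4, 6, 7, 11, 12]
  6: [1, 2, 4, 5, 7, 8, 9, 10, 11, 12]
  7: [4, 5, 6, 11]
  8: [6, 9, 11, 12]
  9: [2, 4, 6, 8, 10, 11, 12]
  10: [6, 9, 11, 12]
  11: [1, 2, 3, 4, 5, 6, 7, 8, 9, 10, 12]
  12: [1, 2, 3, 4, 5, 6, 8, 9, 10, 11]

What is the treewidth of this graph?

4

A width-4 tree decomposition is:
Bags: B1 = {4, 6, 9, 11, 12}  B2 = {4, 5, 6, 11, 12}  B3 = {1, 4, 6, 11, 12}  B4 = {3, 4, 5, 11, 12}  B5 = {4, 5, 6, 7, 11}  B6 = {6, 8, 9, 11, 12}  B7 = {6, 9, 10, 11, 12}  B8 = {2, 6, 9, 11, 12}
Tree: B1–B2, B2–B3, B2–B4, B2–B5, B1–B6, B6–B7, B7–B8
The largest bag has 5 vertices, giving width 4; this decomposition certifies tw(G) ≤ 4. Conversely, {3, 4, 5, 11, 12} is a clique of size 5, and the vertices of any clique must share a bag in every tree decomposition; so some bag has ≥ 5 vertices and tw(G) ≥ 4. Combining the bounds, tw(G) = 4.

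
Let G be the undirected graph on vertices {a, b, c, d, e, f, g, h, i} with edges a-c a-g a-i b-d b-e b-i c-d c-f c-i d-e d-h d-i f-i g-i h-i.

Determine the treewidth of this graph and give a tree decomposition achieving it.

Treewidth 2.
One such decomposition:
Bags: B1 = {b, d, i}  B2 = {c, d, i}  B3 = {a, c, i}  B4 = {c, f, i}  B5 = {d, h, i}  B6 = {b, d, e}  B7 = {a, g, i}
Tree: B1–B2, B2–B3, B3–B4, B2–B5, B1–B6, B3–B7

Every bag has size at most 3, so the width is 3 − 1 = 2 and tw(G) ≤ 2. On the other hand G contains the 3-clique {b, d, e}. A clique must lie in a single bag of any decomposition, so no decomposition can have width below 2. Combining the bounds, tw(G) = 2.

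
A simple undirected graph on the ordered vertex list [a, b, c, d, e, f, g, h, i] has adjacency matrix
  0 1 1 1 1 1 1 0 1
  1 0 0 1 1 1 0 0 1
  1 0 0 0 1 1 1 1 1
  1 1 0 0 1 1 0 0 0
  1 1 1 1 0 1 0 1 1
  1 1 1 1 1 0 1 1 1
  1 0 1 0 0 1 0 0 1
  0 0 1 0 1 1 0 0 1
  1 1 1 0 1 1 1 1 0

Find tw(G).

4

A width-4 tree decomposition is:
Bags: B1 = {a, c, e, f, i}  B2 = {c, e, f, h, i}  B3 = {a, b, e, f, i}  B4 = {a, c, f, g, i}  B5 = {a, b, d, e, f}
Tree: B1–B2, B1–B3, B1–B4, B3–B5
The largest bag has 5 vertices, giving width 4; this decomposition certifies tw(G) ≤ 4. For the lower bound, the 5 vertices {a, b, d, e, f} are pairwise adjacent, and any tree decomposition puts a clique entirely inside one bag — forcing width ≥ 4. The upper and lower bounds meet at 4, so that is the treewidth.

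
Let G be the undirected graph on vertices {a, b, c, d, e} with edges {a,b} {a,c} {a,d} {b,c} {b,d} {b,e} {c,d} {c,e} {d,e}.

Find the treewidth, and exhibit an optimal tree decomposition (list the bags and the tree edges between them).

Every bag has size at most 4, so the width is 4 − 1 = 3 and tw(G) ≤ 3. On the other hand G contains the 4-clique {b, c, d, e}. A clique must lie in a single bag of any decomposition, so no decomposition can have width below 3. Therefore the treewidth is 3.

Treewidth 3.
One optimal decomposition is:
Bags: B1 = {a, b, c, d}  B2 = {b, c, d, e}
Tree: B1–B2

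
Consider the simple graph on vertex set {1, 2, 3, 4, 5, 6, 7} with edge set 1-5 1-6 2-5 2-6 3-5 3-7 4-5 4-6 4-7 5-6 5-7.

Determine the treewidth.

A width-2 tree decomposition is:
Bags: B1 = {4, 5, 7}  B2 = {4, 5, 6}  B3 = {2, 5, 6}  B4 = {3, 5, 7}  B5 = {1, 5, 6}
Tree: B1–B2, B2–B3, B1–B4, B3–B5
Every bag has size at most 3, so the width is 3 − 1 = 2 and tw(G) ≤ 2. On the other hand G contains the 3-clique {3, 5, 7}. A clique must lie in a single bag of any decomposition, so no decomposition can have width below 2. Combining the bounds, tw(G) = 2.

2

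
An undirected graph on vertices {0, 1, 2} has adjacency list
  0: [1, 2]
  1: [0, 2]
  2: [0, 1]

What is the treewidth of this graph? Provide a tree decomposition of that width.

Treewidth 2.
One optimal decomposition is:
Bags: B1 = {0, 1, 2}
Tree: (single bag)

With just one bag of size 3, the width is 3 − 1 = 2, so tw(G) ≤ 2. Conversely, {0, 1, 2} is a clique of size 3, and the vertices of any clique must share a bag in every tree decomposition; so some bag has ≥ 3 vertices and tw(G) ≥ 2. Therefore the treewidth is 2.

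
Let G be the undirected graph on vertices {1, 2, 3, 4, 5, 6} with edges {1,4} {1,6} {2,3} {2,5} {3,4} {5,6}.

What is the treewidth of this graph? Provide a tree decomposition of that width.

The largest bag has 3 vertices, giving width 2; this decomposition certifies tw(G) ≤ 2. The edges 2–5–6–1–4–3–2 form a cycle, so G is not a tree and its treewidth is at least 2. Therefore the treewidth is 2.

Treewidth 2.
Bags: B1 = {2, 5, 6}  B2 = {1, 2, 6}  B3 = {1, 2, 4}  B4 = {2, 3, 4}
Tree: B1–B2, B2–B3, B3–B4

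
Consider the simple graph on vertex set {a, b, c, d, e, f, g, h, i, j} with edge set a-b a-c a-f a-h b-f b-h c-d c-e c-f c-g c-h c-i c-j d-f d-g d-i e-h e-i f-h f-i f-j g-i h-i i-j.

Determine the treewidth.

3

A width-3 tree decomposition is:
Bags: B1 = {c, f, h, i}  B2 = {a, c, f, h}  B3 = {c, d, f, i}  B4 = {a, b, f, h}  B5 = {c, d, g, i}  B6 = {c, e, h, i}  B7 = {c, f, i, j}
Tree: B1–B2, B1–B3, B2–B4, B3–B5, B1–B6, B1–B7
Each bag holds 4 vertices, so the decomposition has width 3, which upper-bounds the treewidth. On the other hand G contains the 4-clique {a, c, f, h}. A clique must lie in a single bag of any decomposition, so no decomposition can have width below 3. Combining the bounds, tw(G) = 3.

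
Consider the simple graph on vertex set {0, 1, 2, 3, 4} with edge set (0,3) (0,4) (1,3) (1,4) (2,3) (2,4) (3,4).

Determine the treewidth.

2

A width-2 tree decomposition is:
Bags: B1 = {2, 3, 4}  B2 = {0, 3, 4}  B3 = {1, 3, 4}
Tree: B1–B2, B1–B3
The largest bag has 3 vertices, giving width 2; this decomposition certifies tw(G) ≤ 2. Conversely, {0, 3, 4} is a clique of size 3, and the vertices of any clique must share a bag in every tree decomposition; so some bag has ≥ 3 vertices and tw(G) ≥ 2. Hence tw(G) = 2 exactly.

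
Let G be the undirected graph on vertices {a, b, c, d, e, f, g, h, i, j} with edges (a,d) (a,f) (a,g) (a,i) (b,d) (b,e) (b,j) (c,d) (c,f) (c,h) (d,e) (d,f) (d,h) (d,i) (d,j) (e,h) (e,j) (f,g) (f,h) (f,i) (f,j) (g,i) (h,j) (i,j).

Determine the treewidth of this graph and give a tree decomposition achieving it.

Every bag has size at most 4, so the width is 4 − 1 = 3 and tw(G) ≤ 3. On the other hand G contains the 4-clique {d, e, h, j}. A clique must lie in a single bag of any decomposition, so no decomposition can have width below 3. The upper and lower bounds meet at 3, so that is the treewidth.

Treewidth 3.
One such decomposition:
Bags: B1 = {d, f, h, j}  B2 = {c, d, f, h}  B3 = {d, f, i, j}  B4 = {a, d, f, i}  B5 = {a, f, g, i}  B6 = {d, e, h, j}  B7 = {b, d, e, j}
Tree: B1–B2, B1–B3, B3–B4, B4–B5, B1–B6, B6–B7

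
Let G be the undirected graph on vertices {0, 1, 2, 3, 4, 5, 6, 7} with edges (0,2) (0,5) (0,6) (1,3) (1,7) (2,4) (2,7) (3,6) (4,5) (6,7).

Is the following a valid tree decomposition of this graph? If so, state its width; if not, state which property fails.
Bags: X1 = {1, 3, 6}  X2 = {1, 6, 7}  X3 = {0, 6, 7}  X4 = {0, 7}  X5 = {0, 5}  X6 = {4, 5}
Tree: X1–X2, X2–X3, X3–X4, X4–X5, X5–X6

No — vertex 2 appears in no bag.

A tree decomposition must satisfy three properties: every vertex lies in some bag; for every edge, both endpoints lie together in some bag; and for every vertex, the bags containing it form a connected subtree. Here vertex 2 appears in no bag, so the decomposition is invalid.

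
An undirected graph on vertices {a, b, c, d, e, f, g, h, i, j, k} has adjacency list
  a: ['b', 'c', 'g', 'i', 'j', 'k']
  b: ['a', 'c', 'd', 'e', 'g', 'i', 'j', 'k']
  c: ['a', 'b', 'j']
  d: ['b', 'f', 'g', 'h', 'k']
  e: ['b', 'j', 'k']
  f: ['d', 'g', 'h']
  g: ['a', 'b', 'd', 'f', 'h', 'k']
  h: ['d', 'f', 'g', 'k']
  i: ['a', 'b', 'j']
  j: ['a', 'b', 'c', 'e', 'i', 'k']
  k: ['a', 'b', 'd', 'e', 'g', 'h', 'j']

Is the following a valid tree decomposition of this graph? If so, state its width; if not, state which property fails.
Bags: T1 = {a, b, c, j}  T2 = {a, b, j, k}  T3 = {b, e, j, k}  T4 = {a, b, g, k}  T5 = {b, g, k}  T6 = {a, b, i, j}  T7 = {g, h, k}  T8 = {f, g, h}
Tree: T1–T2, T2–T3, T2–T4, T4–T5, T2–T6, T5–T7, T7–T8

A tree decomposition must satisfy three properties: every vertex lies in some bag; for every edge, both endpoints lie together in some bag; and for every vertex, the bags containing it form a connected subtree. Here vertex d appears in no bag, so the decomposition is invalid.

No — vertex d appears in no bag.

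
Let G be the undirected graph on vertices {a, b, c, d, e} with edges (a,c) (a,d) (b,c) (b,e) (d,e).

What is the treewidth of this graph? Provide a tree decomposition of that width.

Treewidth 2.
One optimal decomposition is:
Bags: B1 = {b, d, e}  B2 = {b, c, d}  B3 = {a, c, d}
Tree: B1–B2, B2–B3

Each bag holds 3 vertices, so the decomposition has width 2, which upper-bounds the treewidth. For the lower bound, G contains the cycle d–e–b–c–a–d, so G is not a forest; only forests have treewidth ≤ 1, hence tw(G) ≥ 2. Hence tw(G) = 2 exactly.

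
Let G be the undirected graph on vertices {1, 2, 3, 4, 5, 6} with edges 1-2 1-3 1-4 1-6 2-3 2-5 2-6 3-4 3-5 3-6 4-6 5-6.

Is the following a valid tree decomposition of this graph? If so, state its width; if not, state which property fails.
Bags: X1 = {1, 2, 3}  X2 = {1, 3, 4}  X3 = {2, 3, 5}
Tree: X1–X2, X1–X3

No — vertex 6 appears in no bag.

A tree decomposition must satisfy three properties: every vertex lies in some bag; for every edge, both endpoints lie together in some bag; and for every vertex, the bags containing it form a connected subtree. Here vertex 6 appears in no bag, so the decomposition is invalid.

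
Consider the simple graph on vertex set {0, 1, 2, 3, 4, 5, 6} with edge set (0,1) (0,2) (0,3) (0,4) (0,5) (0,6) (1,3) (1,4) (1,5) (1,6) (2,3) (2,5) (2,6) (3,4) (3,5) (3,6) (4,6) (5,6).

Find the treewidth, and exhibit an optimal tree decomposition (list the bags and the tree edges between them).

Treewidth 4.
One such decomposition:
Bags: B1 = {0, 1, 3, 4, 6}  B2 = {0, 1, 3, 5, 6}  B3 = {0, 2, 3, 5, 6}
Tree: B1–B2, B2–B3

Each bag holds 5 vertices, so the decomposition has width 4, which upper-bounds the treewidth. Conversely, {0, 1, 3, 4, 6} is a clique of size 5, and the vertices of any clique must share a bag in every tree decomposition; so some bag has ≥ 5 vertices and tw(G) ≥ 4. Combining the bounds, tw(G) = 4.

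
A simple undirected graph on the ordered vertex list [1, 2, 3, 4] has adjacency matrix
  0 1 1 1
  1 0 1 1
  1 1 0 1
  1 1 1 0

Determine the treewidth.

3

A width-3 tree decomposition is:
Bags: B1 = {1, 2, 3, 4}
Tree: (single bag)
A single bag containing all 4 vertices is trivially a valid decomposition of width 3. On the other hand G contains the 4-clique {1, 2, 3, 4}. A clique must lie in a single bag of any decomposition, so no decomposition can have width below 3. Therefore the treewidth is 3.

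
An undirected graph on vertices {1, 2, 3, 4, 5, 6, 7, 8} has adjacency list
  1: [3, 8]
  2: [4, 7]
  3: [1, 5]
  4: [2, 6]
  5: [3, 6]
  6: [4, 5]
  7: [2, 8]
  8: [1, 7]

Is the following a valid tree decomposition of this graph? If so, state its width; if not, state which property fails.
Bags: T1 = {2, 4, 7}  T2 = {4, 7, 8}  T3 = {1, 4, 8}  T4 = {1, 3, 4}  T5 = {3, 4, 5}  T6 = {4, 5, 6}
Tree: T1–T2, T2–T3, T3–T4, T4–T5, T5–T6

Checking the three conditions: (i) the bags cover all of {1, 2, 3, 4, 5, 6, 7, 8}; (ii) for each edge, some bag contains both endpoints; (iii) the bags containing any fixed vertex form a subtree. All hold, so the decomposition is valid with width 3 − 1 = 2.

Yes; width 2.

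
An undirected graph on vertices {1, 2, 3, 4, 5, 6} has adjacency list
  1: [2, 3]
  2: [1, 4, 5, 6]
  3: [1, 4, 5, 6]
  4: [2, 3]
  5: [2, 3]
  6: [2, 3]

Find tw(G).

2

A width-2 tree decomposition is:
Bags: B1 = {1, 2, 3}  B2 = {2, 3, 4}  B3 = {2, 3, 5}  B4 = {2, 3, 6}
Tree: B1–B2, B2–B3, B3–B4
Every bag has size at most 3, so the width is 3 − 1 = 2 and tw(G) ≤ 2. Since 1–2–4–3–1 is a cycle in G, G is not acyclic. Forests are exactly the graphs of treewidth ≤ 1, so tw(G) ≥ 2. The upper and lower bounds meet at 2, so that is the treewidth.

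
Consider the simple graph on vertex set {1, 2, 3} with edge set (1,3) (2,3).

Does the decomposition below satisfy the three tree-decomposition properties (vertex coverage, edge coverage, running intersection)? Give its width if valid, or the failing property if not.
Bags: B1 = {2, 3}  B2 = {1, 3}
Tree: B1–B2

Yes; width 1.

Every vertex of G appears in some bag (union = {1, 2, 3}); every edge is covered by a bag; and for each vertex v the set of bags containing v is connected in the bag tree. The decomposition is therefore valid. The largest bag has 2 vertices, so the width is 1.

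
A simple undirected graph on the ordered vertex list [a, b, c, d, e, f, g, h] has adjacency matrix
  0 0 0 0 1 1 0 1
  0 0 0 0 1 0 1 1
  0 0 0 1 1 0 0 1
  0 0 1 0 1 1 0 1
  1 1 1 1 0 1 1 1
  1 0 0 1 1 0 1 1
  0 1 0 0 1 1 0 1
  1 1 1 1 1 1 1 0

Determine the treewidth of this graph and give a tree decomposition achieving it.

Treewidth 3.
One such decomposition:
Bags: B1 = {a, e, f, h}  B2 = {e, f, g, h}  B3 = {d, e, f, h}  B4 = {b, e, g, h}  B5 = {c, d, e, h}
Tree: B1–B2, B1–B3, B2–B4, B3–B5

Each bag holds 4 vertices, so the decomposition has width 3, which upper-bounds the treewidth. Conversely, {c, d, e, h} is a clique of size 4, and the vertices of any clique must share a bag in every tree decomposition; so some bag has ≥ 4 vertices and tw(G) ≥ 3. Hence tw(G) = 3 exactly.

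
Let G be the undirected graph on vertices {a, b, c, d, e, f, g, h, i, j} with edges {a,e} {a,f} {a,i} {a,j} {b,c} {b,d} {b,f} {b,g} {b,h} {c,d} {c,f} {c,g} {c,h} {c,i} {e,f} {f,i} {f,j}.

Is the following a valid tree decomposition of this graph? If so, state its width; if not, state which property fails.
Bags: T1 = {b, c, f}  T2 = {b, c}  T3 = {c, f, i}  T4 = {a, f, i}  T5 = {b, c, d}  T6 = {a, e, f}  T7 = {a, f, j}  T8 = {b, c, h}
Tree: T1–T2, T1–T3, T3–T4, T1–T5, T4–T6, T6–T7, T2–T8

A tree decomposition must satisfy three properties: every vertex lies in some bag; for every edge, both endpoints lie together in some bag; and for every vertex, the bags containing it form a connected subtree. Here vertex g appears in no bag, so the decomposition is invalid.

No — vertex g appears in no bag.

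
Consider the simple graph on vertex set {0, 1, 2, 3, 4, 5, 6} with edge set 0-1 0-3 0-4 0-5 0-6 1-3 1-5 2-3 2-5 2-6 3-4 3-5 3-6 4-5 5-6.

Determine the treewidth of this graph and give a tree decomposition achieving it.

Treewidth 3.
One optimal decomposition is:
Bags: B1 = {2, 3, 5, 6}  B2 = {0, 3, 5, 6}  B3 = {0, 3, 4, 5}  B4 = {0, 1, 3, 5}
Tree: B1–B2, B2–B3, B3–B4

The largest bag has 4 vertices, giving width 3; this decomposition certifies tw(G) ≤ 3. On the other hand G contains the 4-clique {0, 1, 3, 5}. A clique must lie in a single bag of any decomposition, so no decomposition can have width below 3. Therefore the treewidth is 3.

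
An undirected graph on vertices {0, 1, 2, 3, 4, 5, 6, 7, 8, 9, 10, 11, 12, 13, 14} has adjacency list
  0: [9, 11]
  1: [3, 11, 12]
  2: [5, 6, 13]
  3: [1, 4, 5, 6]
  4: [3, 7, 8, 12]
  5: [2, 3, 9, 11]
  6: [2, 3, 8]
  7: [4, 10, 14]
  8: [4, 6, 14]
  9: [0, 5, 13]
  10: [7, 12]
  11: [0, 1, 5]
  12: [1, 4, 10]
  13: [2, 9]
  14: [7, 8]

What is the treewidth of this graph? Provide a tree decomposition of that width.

Treewidth 3.
Bags: B1 = {0, 2, 9, 13}  B2 = {0, 2, 5, 9}  B3 = {0, 2, 5, 11}  B4 = {2, 5, 6, 11}  B5 = {3, 5, 6, 11}  B6 = {1, 3, 6, 11}  B7 = {1, 3, 6, 8}  B8 = {1, 3, 4, 8}  B9 = {1, 4, 8, 12}  B10 = {4, 8, 12, 14}  B11 = {4, 7, 12, 14}  B12 = {7, 10, 12, 14}
Tree: B1–B2, B2–B3, B3–B4, B4–B5, B5–B6, B6–B7, B7–B8, B8–B9, B9–B10, B10–B11, B11–B12

Every bag has size at most 4, so the width is 4 − 1 = 3 and tw(G) ≤ 3. For the lower bound: the 4 vertex sets {0,9,13}, {2}, {5}, {1,3,6,11} are disjoint, each induces a connected subgraph, and every pair is joined by at least one edge of G. Contracting each set to a single vertex therefore yields K_{4} as a minor, and since treewidth is minor-monotone, tw(G) ≥ tw(K_{4}) = 3. Combining the bounds, tw(G) = 3.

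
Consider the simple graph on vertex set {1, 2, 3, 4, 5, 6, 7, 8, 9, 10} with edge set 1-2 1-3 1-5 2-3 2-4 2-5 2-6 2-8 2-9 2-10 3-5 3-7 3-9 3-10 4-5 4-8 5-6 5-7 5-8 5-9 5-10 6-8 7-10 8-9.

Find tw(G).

3

A width-3 tree decomposition is:
Bags: B1 = {2, 3, 5, 9}  B2 = {2, 3, 5, 10}  B3 = {2, 5, 8, 9}  B4 = {1, 2, 3, 5}  B5 = {3, 5, 7, 10}  B6 = {2, 5, 6, 8}  B7 = {2, 4, 5, 8}
Tree: B1–B2, B1–B3, B2–B4, B2–B5, B3–B6, B6–B7
The largest bag has 4 vertices, giving width 3; this decomposition certifies tw(G) ≤ 3. Conversely, {2, 5, 8, 9} is a clique of size 4, and the vertices of any clique must share a bag in every tree decomposition; so some bag has ≥ 4 vertices and tw(G) ≥ 3. The upper and lower bounds meet at 3, so that is the treewidth.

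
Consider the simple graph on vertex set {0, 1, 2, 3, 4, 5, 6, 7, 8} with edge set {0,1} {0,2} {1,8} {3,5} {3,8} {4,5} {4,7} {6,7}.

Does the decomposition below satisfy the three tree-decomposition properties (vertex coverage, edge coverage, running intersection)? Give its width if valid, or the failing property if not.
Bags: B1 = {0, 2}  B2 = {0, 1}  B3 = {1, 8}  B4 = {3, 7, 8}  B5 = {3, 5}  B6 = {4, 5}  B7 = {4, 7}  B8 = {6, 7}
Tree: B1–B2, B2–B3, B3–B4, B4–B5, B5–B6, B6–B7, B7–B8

No — bags containing vertex 7 are not connected in the tree.

A tree decomposition must satisfy three properties: every vertex lies in some bag; for every edge, both endpoints lie together in some bag; and for every vertex, the bags containing it form a connected subtree. Here bags containing vertex 7 are not connected in the tree, so the decomposition is invalid.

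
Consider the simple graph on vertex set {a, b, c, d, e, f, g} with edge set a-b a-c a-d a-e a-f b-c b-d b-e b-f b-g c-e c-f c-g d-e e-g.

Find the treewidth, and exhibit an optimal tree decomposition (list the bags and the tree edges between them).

Treewidth 3.
One optimal decomposition is:
Bags: B1 = {a, b, c, e}  B2 = {a, b, c, f}  B3 = {a, b, d, e}  B4 = {b, c, e, g}
Tree: B1–B2, B1–B3, B1–B4

The largest bag has 4 vertices, giving width 3; this decomposition certifies tw(G) ≤ 3. On the other hand G contains the 4-clique {a, b, d, e}. A clique must lie in a single bag of any decomposition, so no decomposition can have width below 3. Therefore the treewidth is 3.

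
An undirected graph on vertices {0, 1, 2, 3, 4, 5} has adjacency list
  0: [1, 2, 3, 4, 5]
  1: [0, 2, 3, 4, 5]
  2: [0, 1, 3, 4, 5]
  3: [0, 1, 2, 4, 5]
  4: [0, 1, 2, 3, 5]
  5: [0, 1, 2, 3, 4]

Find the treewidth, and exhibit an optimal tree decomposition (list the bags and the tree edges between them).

With just one bag of size 6, the width is 6 − 1 = 5, so tw(G) ≤ 5. For the lower bound, the 6 vertices {0, 1, 2, 3, 4, 5} are pairwise adjacent, and any tree decomposition puts a clique entirely inside one bag — forcing width ≥ 5. The upper and lower bounds meet at 5, so that is the treewidth.

Treewidth 5.
One such decomposition:
Bags: B1 = {0, 1, 2, 3, 4, 5}
Tree: (single bag)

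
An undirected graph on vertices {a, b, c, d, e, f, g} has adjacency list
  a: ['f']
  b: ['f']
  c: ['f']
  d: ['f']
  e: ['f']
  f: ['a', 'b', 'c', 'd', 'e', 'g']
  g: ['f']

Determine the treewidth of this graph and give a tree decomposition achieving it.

Every bag has size at most 2, so the width is 2 − 1 = 1 and tw(G) ≤ 1. G has an edge, so its treewidth is at least 1. The upper and lower bounds meet at 1, so that is the treewidth.

Treewidth 1.
Bags: B1 = {e, f}  B2 = {c, f}  B3 = {b, f}  B4 = {a, f}  B5 = {d, f}  B6 = {f, g}
Tree: B1–B2, B2–B3, B2–B4, B2–B5, B4–B6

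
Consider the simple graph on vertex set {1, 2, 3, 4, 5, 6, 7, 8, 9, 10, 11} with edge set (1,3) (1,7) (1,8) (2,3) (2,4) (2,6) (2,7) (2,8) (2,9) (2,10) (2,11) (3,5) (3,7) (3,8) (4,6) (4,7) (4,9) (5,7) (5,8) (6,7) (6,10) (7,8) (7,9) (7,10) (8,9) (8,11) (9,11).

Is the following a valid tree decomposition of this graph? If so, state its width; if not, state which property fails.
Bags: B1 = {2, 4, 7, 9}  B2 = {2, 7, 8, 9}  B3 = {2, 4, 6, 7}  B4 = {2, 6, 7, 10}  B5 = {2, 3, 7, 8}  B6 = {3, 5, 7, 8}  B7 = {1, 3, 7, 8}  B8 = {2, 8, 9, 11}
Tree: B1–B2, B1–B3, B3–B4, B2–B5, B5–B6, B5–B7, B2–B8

Checking the three conditions: (i) the bags cover all of {1, 2, 3, 4, 5, 6, 7, 8, 9, 10, 11}; (ii) for each edge, some bag contains both endpoints; (iii) the bags containing any fixed vertex form a subtree. All hold, so the decomposition is valid with width 4 − 1 = 3.

Yes; width 3.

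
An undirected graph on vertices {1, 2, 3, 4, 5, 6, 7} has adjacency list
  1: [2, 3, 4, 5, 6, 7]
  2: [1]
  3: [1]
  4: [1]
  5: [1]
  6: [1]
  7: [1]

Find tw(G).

A width-1 tree decomposition is:
Bags: B1 = {1, 4}  B2 = {1, 3}  B3 = {1, 7}  B4 = {1, 6}  B5 = {1, 2}  B6 = {1, 5}
Tree: B1–B2, B1–B3, B2–B4, B4–B5, B5–B6
Each bag holds 2 vertices, so the decomposition has width 1, which upper-bounds the treewidth. Any graph with an edge has treewidth ≥ 1, and G has the edge 1–4. Therefore the treewidth is 1.

1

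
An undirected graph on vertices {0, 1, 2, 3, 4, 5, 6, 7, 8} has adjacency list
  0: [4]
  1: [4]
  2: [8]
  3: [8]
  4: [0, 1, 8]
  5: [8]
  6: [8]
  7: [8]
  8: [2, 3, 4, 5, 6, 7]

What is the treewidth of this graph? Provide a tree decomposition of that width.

Each bag holds 2 vertices, so the decomposition has width 1, which upper-bounds the treewidth. G has an edge, so its treewidth is at least 1. Combining the bounds, tw(G) = 1.

Treewidth 1.
One such decomposition:
Bags: B1 = {7, 8}  B2 = {3, 8}  B3 = {4, 8}  B4 = {1, 4}  B5 = {0, 4}  B6 = {2, 8}  B7 = {5, 8}  B8 = {6, 8}
Tree: B1–B2, B2–B3, B3–B4, B3–B5, B3–B6, B1–B7, B2–B8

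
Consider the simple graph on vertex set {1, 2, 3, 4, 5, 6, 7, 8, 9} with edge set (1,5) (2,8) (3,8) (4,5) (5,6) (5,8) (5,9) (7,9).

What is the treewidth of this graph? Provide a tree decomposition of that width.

Each bag holds 2 vertices, so the decomposition has width 1, which upper-bounds the treewidth. Since G has at least one edge (e.g. 8–5), it is not an edgeless graph, so tw(G) ≥ 1. Therefore the treewidth is 1.

Treewidth 1.
Bags: B1 = {5, 8}  B2 = {5, 9}  B3 = {2, 8}  B4 = {5, 6}  B5 = {3, 8}  B6 = {1, 5}  B7 = {7, 9}  B8 = {4, 5}
Tree: B1–B2, B1–B3, B1–B4, B1–B5, B2–B6, B2–B7, B6–B8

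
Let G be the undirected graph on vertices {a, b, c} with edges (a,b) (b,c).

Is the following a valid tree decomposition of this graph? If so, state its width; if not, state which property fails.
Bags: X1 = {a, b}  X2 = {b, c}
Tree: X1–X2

Vertex coverage: the bags together contain {a, b, c}, the full vertex set. Edge coverage: each edge of G has both endpoints in at least one bag. Running intersection: for every vertex, the bags containing it form a connected subtree. All three properties hold, so this is a valid tree decomposition of width max|bag| − 1 = 1, and hence tw(G) ≤ 1.

Yes; width 1.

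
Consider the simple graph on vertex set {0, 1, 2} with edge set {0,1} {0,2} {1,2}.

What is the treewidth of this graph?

A width-2 tree decomposition is:
Bags: B1 = {0, 1, 2}
Tree: (single bag)
With just one bag of size 3, the width is 3 − 1 = 2, so tw(G) ≤ 2. For the lower bound, the 3 vertices {0, 1, 2} are pairwise adjacent, and any tree decomposition puts a clique entirely inside one bag — forcing width ≥ 2. Hence tw(G) = 2 exactly.

2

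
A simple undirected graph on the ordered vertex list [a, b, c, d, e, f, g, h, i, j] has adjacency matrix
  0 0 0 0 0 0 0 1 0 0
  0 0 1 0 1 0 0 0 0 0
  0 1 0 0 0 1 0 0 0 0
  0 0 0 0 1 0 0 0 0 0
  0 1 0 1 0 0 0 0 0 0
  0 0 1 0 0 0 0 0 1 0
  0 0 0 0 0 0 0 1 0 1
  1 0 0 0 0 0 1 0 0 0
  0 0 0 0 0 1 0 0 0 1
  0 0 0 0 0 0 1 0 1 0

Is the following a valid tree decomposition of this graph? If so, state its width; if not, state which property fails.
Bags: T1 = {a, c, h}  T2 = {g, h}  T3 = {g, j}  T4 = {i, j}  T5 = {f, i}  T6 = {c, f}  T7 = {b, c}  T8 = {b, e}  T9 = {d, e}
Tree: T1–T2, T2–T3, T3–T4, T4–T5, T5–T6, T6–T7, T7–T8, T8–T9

A tree decomposition must satisfy three properties: every vertex lies in some bag; for every edge, both endpoints lie together in some bag; and for every vertex, the bags containing it form a connected subtree. Here bags containing vertex c are not connected in the tree, so the decomposition is invalid.

No — bags containing vertex c are not connected in the tree.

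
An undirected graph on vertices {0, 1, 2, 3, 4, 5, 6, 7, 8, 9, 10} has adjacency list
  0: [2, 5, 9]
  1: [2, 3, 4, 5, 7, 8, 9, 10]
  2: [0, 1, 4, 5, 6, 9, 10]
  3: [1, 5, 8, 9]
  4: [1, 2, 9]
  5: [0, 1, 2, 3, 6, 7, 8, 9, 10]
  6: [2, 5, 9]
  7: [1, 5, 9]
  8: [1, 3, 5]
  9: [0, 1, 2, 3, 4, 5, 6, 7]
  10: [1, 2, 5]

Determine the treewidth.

3

A width-3 tree decomposition is:
Bags: B1 = {1, 2, 5, 9}  B2 = {2, 5, 6, 9}  B3 = {1, 2, 4, 9}  B4 = {0, 2, 5, 9}  B5 = {1, 3, 5, 9}  B6 = {1, 3, 5, 8}  B7 = {1, 2, 5, 10}  B8 = {1, 5, 7, 9}
Tree: B1–B2, B1–B3, B1–B4, B1–B5, B5–B6, B1–B7, B1–B8
The largest bag has 4 vertices, giving width 3; this decomposition certifies tw(G) ≤ 3. For the lower bound, the 4 vertices {1, 2, 4, 9} are pairwise adjacent, and any tree decomposition puts a clique entirely inside one bag — forcing width ≥ 3. The upper and lower bounds meet at 3, so that is the treewidth.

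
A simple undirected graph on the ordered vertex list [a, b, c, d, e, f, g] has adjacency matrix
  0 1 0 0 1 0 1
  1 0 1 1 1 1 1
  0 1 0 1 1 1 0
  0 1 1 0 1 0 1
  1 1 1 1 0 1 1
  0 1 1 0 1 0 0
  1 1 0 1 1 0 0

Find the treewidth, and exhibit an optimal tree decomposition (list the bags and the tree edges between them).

Each bag holds 4 vertices, so the decomposition has width 3, which upper-bounds the treewidth. Conversely, {b, d, e, g} is a clique of size 4, and the vertices of any clique must share a bag in every tree decomposition; so some bag has ≥ 4 vertices and tw(G) ≥ 3. Hence tw(G) = 3 exactly.

Treewidth 3.
One such decomposition:
Bags: B1 = {b, c, e, f}  B2 = {b, c, d, e}  B3 = {b, d, e, g}  B4 = {a, b, e, g}
Tree: B1–B2, B2–B3, B3–B4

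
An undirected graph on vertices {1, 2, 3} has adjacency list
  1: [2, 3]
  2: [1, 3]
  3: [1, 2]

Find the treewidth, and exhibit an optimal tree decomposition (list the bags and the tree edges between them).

Treewidth 2.
Bags: B1 = {1, 2, 3}
Tree: (single bag)

A single bag containing all 3 vertices is trivially a valid decomposition of width 2. On the other hand G contains the 3-clique {1, 2, 3}. A clique must lie in a single bag of any decomposition, so no decomposition can have width below 2. Hence tw(G) = 2 exactly.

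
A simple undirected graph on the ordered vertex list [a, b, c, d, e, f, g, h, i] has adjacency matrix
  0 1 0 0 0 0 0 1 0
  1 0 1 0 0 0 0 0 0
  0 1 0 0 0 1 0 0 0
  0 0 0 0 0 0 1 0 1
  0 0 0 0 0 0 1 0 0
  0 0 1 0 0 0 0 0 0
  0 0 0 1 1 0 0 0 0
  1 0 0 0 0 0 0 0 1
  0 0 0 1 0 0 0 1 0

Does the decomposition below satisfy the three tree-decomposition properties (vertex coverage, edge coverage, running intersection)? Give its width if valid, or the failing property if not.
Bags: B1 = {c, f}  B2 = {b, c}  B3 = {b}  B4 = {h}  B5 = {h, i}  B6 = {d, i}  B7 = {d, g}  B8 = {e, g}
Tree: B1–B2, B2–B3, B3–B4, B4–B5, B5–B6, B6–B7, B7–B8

No — vertex a appears in no bag.

A tree decomposition must satisfy three properties: every vertex lies in some bag; for every edge, both endpoints lie together in some bag; and for every vertex, the bags containing it form a connected subtree. Here vertex a appears in no bag, so the decomposition is invalid.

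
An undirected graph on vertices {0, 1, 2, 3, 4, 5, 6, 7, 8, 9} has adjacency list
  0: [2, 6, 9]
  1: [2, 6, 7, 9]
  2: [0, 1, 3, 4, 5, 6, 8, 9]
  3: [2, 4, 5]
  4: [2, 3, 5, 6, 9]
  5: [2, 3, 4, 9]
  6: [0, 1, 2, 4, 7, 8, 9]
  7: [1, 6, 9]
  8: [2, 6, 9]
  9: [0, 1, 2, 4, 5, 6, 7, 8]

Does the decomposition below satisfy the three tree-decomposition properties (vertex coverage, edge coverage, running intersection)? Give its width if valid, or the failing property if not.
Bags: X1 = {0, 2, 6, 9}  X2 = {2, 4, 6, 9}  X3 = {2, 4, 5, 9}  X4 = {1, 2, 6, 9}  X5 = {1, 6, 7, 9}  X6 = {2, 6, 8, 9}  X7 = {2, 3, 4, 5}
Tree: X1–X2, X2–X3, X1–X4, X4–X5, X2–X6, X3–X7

Yes; width 3.

Every vertex of G appears in some bag (union = {0, 1, 2, 3, 4, 5, 6, 7, 8, 9}); every edge is covered by a bag; and for each vertex v the set of bags containing v is connected in the bag tree. The decomposition is therefore valid. The largest bag has 4 vertices, so the width is 3.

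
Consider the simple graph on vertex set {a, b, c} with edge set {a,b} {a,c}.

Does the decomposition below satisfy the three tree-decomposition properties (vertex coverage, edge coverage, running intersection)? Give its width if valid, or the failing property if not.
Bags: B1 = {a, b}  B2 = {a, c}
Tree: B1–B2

Yes; width 1.

Vertex coverage: the bags together contain {a, b, c}, the full vertex set. Edge coverage: each edge of G has both endpoints in at least one bag. Running intersection: for every vertex, the bags containing it form a connected subtree. All three properties hold, so this is a valid tree decomposition of width max|bag| − 1 = 1, and hence tw(G) ≤ 1.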